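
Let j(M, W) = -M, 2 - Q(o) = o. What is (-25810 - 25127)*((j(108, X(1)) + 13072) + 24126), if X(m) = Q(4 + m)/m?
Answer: -1889253330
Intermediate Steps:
Q(o) = 2 - o
X(m) = (-2 - m)/m (X(m) = (2 - (4 + m))/m = (2 + (-4 - m))/m = (-2 - m)/m)
(-25810 - 25127)*((j(108, X(1)) + 13072) + 24126) = (-25810 - 25127)*((-1*108 + 13072) + 24126) = -50937*((-108 + 13072) + 24126) = -50937*(12964 + 24126) = -50937*37090 = -1889253330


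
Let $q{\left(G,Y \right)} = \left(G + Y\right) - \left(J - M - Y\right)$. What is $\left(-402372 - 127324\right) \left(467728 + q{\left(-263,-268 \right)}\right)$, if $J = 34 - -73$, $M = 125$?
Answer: $-247339958112$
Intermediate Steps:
$J = 107$ ($J = 34 + 73 = 107$)
$q{\left(G,Y \right)} = 18 + G + 2 Y$ ($q{\left(G,Y \right)} = \left(G + Y\right) - \left(-18 - Y\right) = \left(G + Y\right) + \left(125 + \left(-107 + Y\right)\right) = \left(G + Y\right) + \left(18 + Y\right) = 18 + G + 2 Y$)
$\left(-402372 - 127324\right) \left(467728 + q{\left(-263,-268 \right)}\right) = \left(-402372 - 127324\right) \left(467728 + \left(18 - 263 + 2 \left(-268\right)\right)\right) = - 529696 \left(467728 - 781\right) = \left(-529696\right) 466947 = -247339958112$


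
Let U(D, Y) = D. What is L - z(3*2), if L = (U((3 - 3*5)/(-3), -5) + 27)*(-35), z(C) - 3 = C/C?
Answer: -1089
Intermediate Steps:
z(C) = 4 (z(C) = 3 + C/C = 3 + 1 = 4)
L = -1085 (L = ((3 - 3*5)/(-3) + 27)*(-35) = ((3 - 15)*(-⅓) + 27)*(-35) = (-12*(-⅓) + 27)*(-35) = (4 + 27)*(-35) = 31*(-35) = -1085)
L - z(3*2) = -1085 - 1*4 = -1085 - 4 = -1089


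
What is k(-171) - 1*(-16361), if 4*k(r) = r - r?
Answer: 16361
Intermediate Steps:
k(r) = 0 (k(r) = (r - r)/4 = (¼)*0 = 0)
k(-171) - 1*(-16361) = 0 - 1*(-16361) = 0 + 16361 = 16361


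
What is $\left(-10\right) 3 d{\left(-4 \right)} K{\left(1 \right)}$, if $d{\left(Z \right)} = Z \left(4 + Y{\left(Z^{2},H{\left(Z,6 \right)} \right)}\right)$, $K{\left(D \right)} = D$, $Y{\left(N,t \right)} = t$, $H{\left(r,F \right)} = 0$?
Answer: $480$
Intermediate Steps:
$d{\left(Z \right)} = 4 Z$ ($d{\left(Z \right)} = Z \left(4 + 0\right) = Z 4 = 4 Z$)
$\left(-10\right) 3 d{\left(-4 \right)} K{\left(1 \right)} = \left(-10\right) 3 \cdot 4 \left(-4\right) 1 = \left(-30\right) \left(-16\right) 1 = 480 \cdot 1 = 480$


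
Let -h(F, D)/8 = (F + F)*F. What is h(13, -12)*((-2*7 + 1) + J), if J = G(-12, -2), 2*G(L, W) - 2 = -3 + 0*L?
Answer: 36504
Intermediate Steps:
G(L, W) = -½ (G(L, W) = 1 + (-3 + 0*L)/2 = 1 + (-3 + 0)/2 = 1 + (½)*(-3) = 1 - 3/2 = -½)
J = -½ ≈ -0.50000
h(F, D) = -16*F² (h(F, D) = -8*(F + F)*F = -8*2*F*F = -16*F²)
h(13, -12)*((-2*7 + 1) + J) = (-16*13²)*((-2*7 + 1) - ½) = (-16*169)*((-14 + 1) - ½) = -2704*(-13 - ½) = -2704*(-27/2) = 36504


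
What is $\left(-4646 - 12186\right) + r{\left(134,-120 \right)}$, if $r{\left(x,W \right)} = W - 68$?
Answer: $-17020$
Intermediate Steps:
$r{\left(x,W \right)} = -68 + W$
$\left(-4646 - 12186\right) + r{\left(134,-120 \right)} = \left(-4646 - 12186\right) - 188 = -16832 - 188 = -17020$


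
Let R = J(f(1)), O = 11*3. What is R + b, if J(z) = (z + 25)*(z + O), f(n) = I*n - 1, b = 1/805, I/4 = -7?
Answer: -12879/805 ≈ -15.999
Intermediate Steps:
I = -28 (I = 4*(-7) = -28)
O = 33
b = 1/805 ≈ 0.0012422
f(n) = -1 - 28*n (f(n) = -28*n - 1 = -1 - 28*n)
J(z) = (25 + z)*(33 + z) (J(z) = (z + 25)*(z + 33) = (25 + z)*(33 + z))
R = -16 (R = 825 + (-1 - 28*1)² + 58*(-1 - 28*1) = 825 + (-1 - 28)² + 58*(-1 - 28) = 825 + (-29)² + 58*(-29) = 825 + 841 - 1682 = -16)
R + b = -16 + 1/805 = -12879/805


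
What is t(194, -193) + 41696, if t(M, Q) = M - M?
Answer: 41696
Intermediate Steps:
t(M, Q) = 0
t(194, -193) + 41696 = 0 + 41696 = 41696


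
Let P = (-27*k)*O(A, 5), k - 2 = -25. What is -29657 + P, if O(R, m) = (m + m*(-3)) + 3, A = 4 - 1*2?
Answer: -34004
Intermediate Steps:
A = 2 (A = 4 - 2 = 2)
k = -23 (k = 2 - 25 = -23)
O(R, m) = 3 - 2*m (O(R, m) = (m - 3*m) + 3 = -2*m + 3 = 3 - 2*m)
P = -4347 (P = (-27*(-23))*(3 - 2*5) = 621*(3 - 10) = 621*(-7) = -4347)
-29657 + P = -29657 - 4347 = -34004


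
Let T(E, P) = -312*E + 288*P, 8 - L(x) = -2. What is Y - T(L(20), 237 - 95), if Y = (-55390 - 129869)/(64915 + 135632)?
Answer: -2525349577/66849 ≈ -37777.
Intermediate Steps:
L(x) = 10 (L(x) = 8 - 1*(-2) = 8 + 2 = 10)
Y = -61753/66849 (Y = -185259/200547 = -185259*1/200547 = -61753/66849 ≈ -0.92377)
Y - T(L(20), 237 - 95) = -61753/66849 - (-312*10 + 288*(237 - 95)) = -61753/66849 - (-3120 + 288*142) = -61753/66849 - (-3120 + 40896) = -61753/66849 - 1*37776 = -61753/66849 - 37776 = -2525349577/66849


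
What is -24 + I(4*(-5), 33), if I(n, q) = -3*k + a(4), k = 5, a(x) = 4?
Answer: -35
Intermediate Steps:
I(n, q) = -11 (I(n, q) = -3*5 + 4 = -15 + 4 = -11)
-24 + I(4*(-5), 33) = -24 - 11 = -35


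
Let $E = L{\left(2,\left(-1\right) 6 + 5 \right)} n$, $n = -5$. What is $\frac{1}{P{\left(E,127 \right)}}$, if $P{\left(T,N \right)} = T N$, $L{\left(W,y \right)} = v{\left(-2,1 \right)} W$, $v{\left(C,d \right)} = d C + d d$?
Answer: $\frac{1}{1270} \approx 0.0007874$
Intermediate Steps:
$v{\left(C,d \right)} = d^{2} + C d$ ($v{\left(C,d \right)} = C d + d^{2} = d^{2} + C d$)
$L{\left(W,y \right)} = - W$ ($L{\left(W,y \right)} = 1 \left(-2 + 1\right) W = 1 \left(-1\right) W = - W$)
$E = 10$ ($E = \left(-1\right) 2 \left(-5\right) = \left(-2\right) \left(-5\right) = 10$)
$P{\left(T,N \right)} = N T$
$\frac{1}{P{\left(E,127 \right)}} = \frac{1}{127 \cdot 10} = \frac{1}{1270}$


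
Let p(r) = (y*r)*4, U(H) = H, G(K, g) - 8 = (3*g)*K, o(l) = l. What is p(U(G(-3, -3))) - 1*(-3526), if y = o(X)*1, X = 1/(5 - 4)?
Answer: 3666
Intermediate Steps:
X = 1 (X = 1/1 = 1)
y = 1 (y = 1*1 = 1)
G(K, g) = 8 + 3*K*g (G(K, g) = 8 + (3*g)*K = 8 + 3*K*g)
p(r) = 4*r (p(r) = (1*r)*4 = r*4 = 4*r)
p(U(G(-3, -3))) - 1*(-3526) = 4*(8 + 3*(-3)*(-3)) - 1*(-3526) = 4*(8 + 27) + 3526 = 4*35 + 3526 = 140 + 3526 = 3666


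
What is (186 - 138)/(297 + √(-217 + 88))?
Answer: 2376/14723 - 8*I*√129/14723 ≈ 0.16138 - 0.0061715*I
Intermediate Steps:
(186 - 138)/(297 + √(-217 + 88)) = 48/(297 + √(-129)) = 48/(297 + I*√129)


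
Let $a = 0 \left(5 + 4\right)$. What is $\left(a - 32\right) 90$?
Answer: $-2880$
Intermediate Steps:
$a = 0$ ($a = 0 \cdot 9 = 0$)
$\left(a - 32\right) 90 = \left(0 - 32\right) 90 = \left(-32\right) 90 = -2880$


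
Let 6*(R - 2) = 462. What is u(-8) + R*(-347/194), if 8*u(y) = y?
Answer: -27607/194 ≈ -142.30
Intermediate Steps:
u(y) = y/8
R = 79 (R = 2 + (⅙)*462 = 2 + 77 = 79)
u(-8) + R*(-347/194) = (⅛)*(-8) + 79*(-347/194) = -1 + 79*(-347*1/194) = -1 + 79*(-347/194) = -1 - 27413/194 = -27607/194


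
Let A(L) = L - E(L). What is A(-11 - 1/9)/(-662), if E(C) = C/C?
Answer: 109/5958 ≈ 0.018295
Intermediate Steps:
E(C) = 1
A(L) = -1 + L (A(L) = L - 1*1 = L - 1 = -1 + L)
A(-11 - 1/9)/(-662) = (-1 + (-11 - 1/9))/(-662) = (-1 + (-11 - 1*1/9))*(-1/662) = (-1 + (-11 - 1/9))*(-1/662) = (-1 - 100/9)*(-1/662) = -109/9*(-1/662) = 109/5958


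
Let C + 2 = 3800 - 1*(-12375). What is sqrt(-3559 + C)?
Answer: sqrt(12614) ≈ 112.31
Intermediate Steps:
C = 16173 (C = -2 + (3800 - 1*(-12375)) = -2 + (3800 + 12375) = -2 + 16175 = 16173)
sqrt(-3559 + C) = sqrt(-3559 + 16173) = sqrt(12614)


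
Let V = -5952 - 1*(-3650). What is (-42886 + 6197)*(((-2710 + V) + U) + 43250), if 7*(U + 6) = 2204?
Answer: -9899719492/7 ≈ -1.4142e+9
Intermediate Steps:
V = -2302 (V = -5952 + 3650 = -2302)
U = 2162/7 (U = -6 + (⅐)*2204 = -6 + 2204/7 = 2162/7 ≈ 308.86)
(-42886 + 6197)*(((-2710 + V) + U) + 43250) = (-42886 + 6197)*(((-2710 - 2302) + 2162/7) + 43250) = -36689*((-5012 + 2162/7) + 43250) = -36689*(-32922/7 + 43250) = -36689*269828/7 = -9899719492/7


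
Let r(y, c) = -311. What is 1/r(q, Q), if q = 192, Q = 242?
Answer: -1/311 ≈ -0.0032154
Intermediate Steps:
1/r(q, Q) = 1/(-311) = -1/311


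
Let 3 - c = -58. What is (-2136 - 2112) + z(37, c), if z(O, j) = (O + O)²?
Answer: 1228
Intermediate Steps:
c = 61 (c = 3 - 1*(-58) = 3 + 58 = 61)
z(O, j) = 4*O² (z(O, j) = (2*O)² = 4*O²)
(-2136 - 2112) + z(37, c) = (-2136 - 2112) + 4*37² = -4248 + 4*1369 = -4248 + 5476 = 1228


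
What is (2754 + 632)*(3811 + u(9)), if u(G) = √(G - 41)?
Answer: 12904046 + 13544*I*√2 ≈ 1.2904e+7 + 19154.0*I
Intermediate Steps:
u(G) = √(-41 + G)
(2754 + 632)*(3811 + u(9)) = (2754 + 632)*(3811 + √(-41 + 9)) = 3386*(3811 + √(-32)) = 3386*(3811 + 4*I*√2) = 12904046 + 13544*I*√2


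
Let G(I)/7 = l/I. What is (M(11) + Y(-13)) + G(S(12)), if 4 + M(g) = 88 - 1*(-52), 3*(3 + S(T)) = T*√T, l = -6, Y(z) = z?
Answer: 7461/61 - 112*√3/61 ≈ 119.13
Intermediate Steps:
S(T) = -3 + T^(3/2)/3 (S(T) = -3 + (T*√T)/3 = -3 + T^(3/2)/3)
G(I) = -42/I (G(I) = 7*(-6/I) = -42/I)
M(g) = 136 (M(g) = -4 + (88 - 1*(-52)) = -4 + (88 + 52) = -4 + 140 = 136)
(M(11) + Y(-13)) + G(S(12)) = (136 - 13) - 42/(-3 + 12^(3/2)/3) = 123 - 42/(-3 + (24*√3)/3) = 123 - 42/(-3 + 8*√3)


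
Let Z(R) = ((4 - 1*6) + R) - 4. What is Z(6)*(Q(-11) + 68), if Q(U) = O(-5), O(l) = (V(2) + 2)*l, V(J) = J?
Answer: 0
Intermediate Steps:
Z(R) = -6 + R (Z(R) = ((4 - 6) + R) - 4 = (-2 + R) - 4 = -6 + R)
O(l) = 4*l (O(l) = (2 + 2)*l = 4*l)
Q(U) = -20 (Q(U) = 4*(-5) = -20)
Z(6)*(Q(-11) + 68) = (-6 + 6)*(-20 + 68) = 0*48 = 0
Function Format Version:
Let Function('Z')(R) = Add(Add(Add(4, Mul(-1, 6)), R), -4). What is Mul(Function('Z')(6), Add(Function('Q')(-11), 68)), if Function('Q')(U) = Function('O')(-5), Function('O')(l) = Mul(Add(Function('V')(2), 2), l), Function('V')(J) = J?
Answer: 0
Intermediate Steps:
Function('Z')(R) = Add(-6, R) (Function('Z')(R) = Add(Add(Add(4, -6), R), -4) = Add(Add(-2, R), -4) = Add(-6, R))
Function('O')(l) = Mul(4, l) (Function('O')(l) = Mul(Add(2, 2), l) = Mul(4, l))
Function('Q')(U) = -20 (Function('Q')(U) = Mul(4, -5) = -20)
Mul(Function('Z')(6), Add(Function('Q')(-11), 68)) = Mul(Add(-6, 6), Add(-20, 68)) = Mul(0, 48) = 0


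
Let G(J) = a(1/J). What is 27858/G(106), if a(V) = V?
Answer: 2952948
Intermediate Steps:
G(J) = 1/J
27858/G(106) = 27858/(1/106) = 27858*106 = 2952948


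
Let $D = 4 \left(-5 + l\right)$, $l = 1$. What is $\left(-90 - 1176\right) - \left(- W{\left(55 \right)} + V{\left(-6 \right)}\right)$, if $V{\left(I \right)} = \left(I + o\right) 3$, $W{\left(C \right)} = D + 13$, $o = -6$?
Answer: $-1233$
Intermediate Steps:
$D = -16$ ($D = 4 \left(-5 + 1\right) = 4 \left(-4\right) = -16$)
$W{\left(C \right)} = -3$ ($W{\left(C \right)} = -16 + 13 = -3$)
$V{\left(I \right)} = -18 + 3 I$ ($V{\left(I \right)} = \left(I - 6\right) 3 = \left(-6 + I\right) 3 = -18 + 3 I$)
$\left(-90 - 1176\right) - \left(- W{\left(55 \right)} + V{\left(-6 \right)}\right) = \left(-90 - 1176\right) - \left(-15 - 18\right) = \left(-90 - 1176\right) - -33 = -1266 - -33 = -1266 + \left(-3 + 36\right) = -1266 + 33 = -1233$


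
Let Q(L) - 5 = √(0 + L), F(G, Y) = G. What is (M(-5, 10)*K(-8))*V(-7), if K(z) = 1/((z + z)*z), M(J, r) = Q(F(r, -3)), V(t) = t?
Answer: -35/128 - 7*√10/128 ≈ -0.44637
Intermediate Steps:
Q(L) = 5 + √L (Q(L) = 5 + √(0 + L) = 5 + √L)
M(J, r) = 5 + √r
K(z) = 1/(2*z²) (K(z) = 1/(((2*z))*z) = (1/(2*z))/z = 1/(2*z²))
(M(-5, 10)*K(-8))*V(-7) = ((5 + √10)*((½)/(-8)²))*(-7) = ((5 + √10)*((½)*(1/64)))*(-7) = ((5 + √10)*(1/128))*(-7) = (5/128 + √10/128)*(-7) = -35/128 - 7*√10/128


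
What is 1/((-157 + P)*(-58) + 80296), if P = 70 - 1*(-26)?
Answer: 1/83834 ≈ 1.1928e-5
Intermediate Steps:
P = 96 (P = 70 + 26 = 96)
1/((-157 + P)*(-58) + 80296) = 1/((-157 + 96)*(-58) + 80296) = 1/(-61*(-58) + 80296) = 1/(3538 + 80296) = 1/83834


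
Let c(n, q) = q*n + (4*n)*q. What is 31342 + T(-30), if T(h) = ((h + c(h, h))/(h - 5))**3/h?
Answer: 172837694/1715 ≈ 1.0078e+5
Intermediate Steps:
c(n, q) = 5*n*q (c(n, q) = n*q + 4*n*q = 5*n*q)
T(h) = (h + 5*h**2)**3/(h*(-5 + h)**3) (T(h) = ((h + 5*h*h)/(h - 5))**3/h = ((h + 5*h**2)/(-5 + h))**3/h = ((h + 5*h**2)**3/(-5 + h)**3)/h = (h + 5*h**2)**3/(h*(-5 + h)**3))
31342 + T(-30) = 31342 + (-30)**2*(1 + 5*(-30))**3/(-5 - 30)**3 = 31342 + 900*(1 - 150)**3/(-35)**3 = 31342 + 900*(-149)**3*(-1/42875) = 31342 + 900*(-3307949)*(-1/42875) = 31342 + 119086164/1715 = 172837694/1715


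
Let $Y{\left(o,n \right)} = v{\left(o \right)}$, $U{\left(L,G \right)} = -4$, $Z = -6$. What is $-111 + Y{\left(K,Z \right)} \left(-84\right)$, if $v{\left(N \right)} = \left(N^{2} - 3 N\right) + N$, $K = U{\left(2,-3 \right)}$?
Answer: $-2127$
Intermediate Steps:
$K = -4$
$v{\left(N \right)} = N^{2} - 2 N$
$Y{\left(o,n \right)} = o \left(-2 + o\right)$
$-111 + Y{\left(K,Z \right)} \left(-84\right) = -111 + - 4 \left(-2 - 4\right) \left(-84\right) = -111 + \left(-4\right) \left(-6\right) \left(-84\right) = -111 + 24 \left(-84\right) = -111 - 2016 = -2127$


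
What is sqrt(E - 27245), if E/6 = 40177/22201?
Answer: I*sqrt(604625183)/149 ≈ 165.03*I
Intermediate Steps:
E = 241062/22201 (E = 6*(40177/22201) = 241062/22201 ≈ 10.858)
sqrt(E - 27245) = sqrt(241062/22201 - 27245) = sqrt(-604625183/22201) = I*sqrt(604625183)/149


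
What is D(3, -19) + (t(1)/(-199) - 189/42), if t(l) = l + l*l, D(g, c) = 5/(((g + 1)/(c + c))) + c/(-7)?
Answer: -68669/1393 ≈ -49.296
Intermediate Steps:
D(g, c) = -c/7 + 10*c/(1 + g) (D(g, c) = 5/(((1 + g)/((2*c)))) + c*(-⅐) = 5/(((1 + g)*(1/(2*c)))) - c/7 = 5/(((1 + g)/(2*c))) - c/7 = 5*(2*c/(1 + g)) - c/7 = 10*c/(1 + g) - c/7 = -c/7 + 10*c/(1 + g))
t(l) = l + l²
D(3, -19) + (t(1)/(-199) - 189/42) = (⅐)*(-19)*(69 - 1*3)/(1 + 3) + ((1*(1 + 1))/(-199) - 189/42) = (⅐)*(-19)*(69 - 3)/4 + ((1*2)*(-1/199) - 189*1/42) = (⅐)*(-19)*(¼)*66 + (2*(-1/199) - 9/2) = -627/14 + (-2/199 - 9/2) = -627/14 - 1795/398 = -68669/1393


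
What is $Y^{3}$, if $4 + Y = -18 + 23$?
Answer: $1$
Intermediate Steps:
$Y = 1$ ($Y = -4 + \left(-18 + 23\right) = -4 + 5 = 1$)
$Y^{3} = 1^{3} = 1$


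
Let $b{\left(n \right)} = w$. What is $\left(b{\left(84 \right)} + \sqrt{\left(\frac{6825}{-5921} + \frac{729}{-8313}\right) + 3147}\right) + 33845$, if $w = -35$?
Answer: $33810 + \frac{3 \sqrt{94090591544073601}}{16407091} \approx 33866.0$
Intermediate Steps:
$b{\left(n \right)} = -35$
$\left(b{\left(84 \right)} + \sqrt{\left(\frac{6825}{-5921} + \frac{729}{-8313}\right) + 3147}\right) + 33845 = \left(-35 + \sqrt{\left(\frac{6825}{-5921} + \frac{729}{-8313}\right) + 3147}\right) + 33845 = \left(-35 + \sqrt{\left(6825 \left(- \frac{1}{5921}\right) + 729 \left(- \frac{1}{8313}\right)\right) + 3147}\right) + 33845 = \left(-35 + \sqrt{\left(- \frac{6825}{5921} - \frac{243}{2771}\right) + 3147}\right) + 33845 = \left(-35 + \sqrt{- \frac{20350878}{16407091} + 3147}\right) + 33845 = \left(-35 + \sqrt{\frac{51612764499}{16407091}}\right) + 33845 = \left(-35 + \frac{3 \sqrt{94090591544073601}}{16407091}\right) + 33845 = 33810 + \frac{3 \sqrt{94090591544073601}}{16407091}$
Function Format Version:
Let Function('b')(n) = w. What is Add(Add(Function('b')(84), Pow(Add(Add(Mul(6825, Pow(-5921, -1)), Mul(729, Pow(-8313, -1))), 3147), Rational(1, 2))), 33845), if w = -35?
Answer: Add(33810, Mul(Rational(3, 16407091), Pow(94090591544073601, Rational(1, 2)))) ≈ 33866.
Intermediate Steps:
Function('b')(n) = -35
Add(Add(Function('b')(84), Pow(Add(Add(Mul(6825, Pow(-5921, -1)), Mul(729, Pow(-8313, -1))), 3147), Rational(1, 2))), 33845) = Add(Add(-35, Pow(Add(Add(Mul(6825, Pow(-5921, -1)), Mul(729, Pow(-8313, -1))), 3147), Rational(1, 2))), 33845) = Add(Add(-35, Pow(Add(Add(Mul(6825, Rational(-1, 5921)), Mul(729, Rational(-1, 8313))), 3147), Rational(1, 2))), 33845) = Add(Add(-35, Pow(Add(Add(Rational(-6825, 5921), Rational(-243, 2771)), 3147), Rational(1, 2))), 33845) = Add(Add(-35, Pow(Add(Rational(-20350878, 16407091), 3147), Rational(1, 2))), 33845) = Add(Add(-35, Pow(Rational(51612764499, 16407091), Rational(1, 2))), 33845) = Add(Add(-35, Mul(Rational(3, 16407091), Pow(94090591544073601, Rational(1, 2)))), 33845) = Add(33810, Mul(Rational(3, 16407091), Pow(94090591544073601, Rational(1, 2))))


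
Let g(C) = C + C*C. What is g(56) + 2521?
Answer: 5713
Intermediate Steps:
g(C) = C + C²
g(56) + 2521 = 56*(1 + 56) + 2521 = 56*57 + 2521 = 3192 + 2521 = 5713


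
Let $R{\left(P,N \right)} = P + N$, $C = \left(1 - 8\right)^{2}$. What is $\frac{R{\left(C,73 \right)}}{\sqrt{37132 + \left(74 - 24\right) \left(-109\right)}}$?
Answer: $\frac{61 \sqrt{31682}}{15841} \approx 0.68542$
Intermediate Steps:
$C = 49$ ($C = \left(-7\right)^{2} = 49$)
$R{\left(P,N \right)} = N + P$
$\frac{R{\left(C,73 \right)}}{\sqrt{37132 + \left(74 - 24\right) \left(-109\right)}} = \frac{73 + 49}{\sqrt{37132 + \left(74 - 24\right) \left(-109\right)}} = \frac{122}{\sqrt{37132 + 50 \left(-109\right)}} = \frac{122}{\sqrt{37132 - 5450}} = \frac{122}{\sqrt{31682}} = 122 \frac{\sqrt{31682}}{31682} = \frac{61 \sqrt{31682}}{15841}$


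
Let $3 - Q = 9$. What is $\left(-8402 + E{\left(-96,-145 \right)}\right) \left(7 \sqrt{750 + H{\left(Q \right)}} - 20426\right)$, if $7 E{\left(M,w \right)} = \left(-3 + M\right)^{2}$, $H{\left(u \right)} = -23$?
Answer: $143019934 - 49013 \sqrt{727} \approx 1.417 \cdot 10^{8}$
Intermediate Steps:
$Q = -6$ ($Q = 3 - 9 = -6$)
$E{\left(M,w \right)} = \frac{\left(-3 + M\right)^{2}}{7}$
$\left(-8402 + E{\left(-96,-145 \right)}\right) \left(7 \sqrt{750 + H{\left(Q \right)}} - 20426\right) = \left(-8402 + \frac{\left(-3 - 96\right)^{2}}{7}\right) \left(7 \sqrt{750 - 23} - 20426\right) = \left(-8402 + \frac{\left(-99\right)^{2}}{7}\right) \left(7 \sqrt{727} - 20426\right) = \left(-8402 + \frac{1}{7} \cdot 9801\right) \left(-20426 + 7 \sqrt{727}\right) = \left(-8402 + \frac{9801}{7}\right) \left(-20426 + 7 \sqrt{727}\right) = - \frac{49013 \left(-20426 + 7 \sqrt{727}\right)}{7} = 143019934 - 49013 \sqrt{727}$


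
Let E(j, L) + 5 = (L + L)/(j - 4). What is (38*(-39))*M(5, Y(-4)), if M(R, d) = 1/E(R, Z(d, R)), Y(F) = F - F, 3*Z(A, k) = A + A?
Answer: 1482/5 ≈ 296.40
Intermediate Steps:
Z(A, k) = 2*A/3 (Z(A, k) = (A + A)/3 = (2*A)/3 = 2*A/3)
Y(F) = 0
E(j, L) = -5 + 2*L/(-4 + j) (E(j, L) = -5 + (L + L)/(j - 4) = -5 + (2*L)/(-4 + j) = -5 + 2*L/(-4 + j))
M(R, d) = (-4 + R)/(20 - 5*R + 4*d/3) (M(R, d) = 1/((20 - 5*R + 2*(2*d/3))/(-4 + R)) = 1/((20 - 5*R + 4*d/3)/(-4 + R)) = (-4 + R)/(20 - 5*R + 4*d/3))
(38*(-39))*M(5, Y(-4)) = (38*(-39))*(3*(-4 + 5)/(60 - 15*5 + 4*0)) = -4446/(60 - 75 + 0) = -4446/(-15) = -4446*(-1)/15 = -1482*(-⅕) = 1482/5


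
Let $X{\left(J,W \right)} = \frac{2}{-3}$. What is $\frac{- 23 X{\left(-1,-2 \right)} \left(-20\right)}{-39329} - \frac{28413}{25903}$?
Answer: $- \frac{3328533871}{3056217261} \approx -1.0891$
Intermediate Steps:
$X{\left(J,W \right)} = - \frac{2}{3}$ ($X{\left(J,W \right)} = 2 \left(- \frac{1}{3}\right) = - \frac{2}{3}$)
$\frac{- 23 X{\left(-1,-2 \right)} \left(-20\right)}{-39329} - \frac{28413}{25903} = \frac{\left(-23\right) \left(- \frac{2}{3}\right) \left(-20\right)}{-39329} - \frac{28413}{25903} = \frac{46}{3} \left(-20\right) \left(- \frac{1}{39329}\right) - \frac{28413}{25903} = \left(- \frac{920}{3}\right) \left(- \frac{1}{39329}\right) - \frac{28413}{25903} = \frac{920}{117987} - \frac{28413}{25903} = - \frac{3328533871}{3056217261}$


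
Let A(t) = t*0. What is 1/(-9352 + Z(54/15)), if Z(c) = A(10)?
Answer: -1/9352 ≈ -0.00010693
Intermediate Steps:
A(t) = 0
Z(c) = 0
1/(-9352 + Z(54/15)) = 1/(-9352 + 0) = 1/(-9352) = -1/9352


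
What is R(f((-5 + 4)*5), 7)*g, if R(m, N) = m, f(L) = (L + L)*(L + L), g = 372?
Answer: 37200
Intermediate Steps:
f(L) = 4*L² (f(L) = (2*L)*(2*L) = 4*L²)
R(f((-5 + 4)*5), 7)*g = (4*((-5 + 4)*5)²)*372 = (4*(-1*5)²)*372 = (4*(-5)²)*372 = (4*25)*372 = 100*372 = 37200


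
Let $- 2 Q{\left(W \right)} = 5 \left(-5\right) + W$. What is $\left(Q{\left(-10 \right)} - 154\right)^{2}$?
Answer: $\frac{74529}{4} \approx 18632.0$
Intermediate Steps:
$Q{\left(W \right)} = \frac{25}{2} - \frac{W}{2}$ ($Q{\left(W \right)} = - \frac{5 \left(-5\right) + W}{2} = - \frac{-25 + W}{2} = \frac{25}{2} - \frac{W}{2}$)
$\left(Q{\left(-10 \right)} - 154\right)^{2} = \left(\left(\frac{25}{2} - -5\right) - 154\right)^{2} = \left(\left(\frac{25}{2} + 5\right) - 154\right)^{2} = \left(\frac{35}{2} - 154\right)^{2} = \left(- \frac{273}{2}\right)^{2} = \frac{74529}{4}$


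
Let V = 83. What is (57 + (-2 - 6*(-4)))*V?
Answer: 6557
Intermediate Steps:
(57 + (-2 - 6*(-4)))*V = (57 + (-2 - 6*(-4)))*83 = (57 + (-2 + 24))*83 = (57 + 22)*83 = 79*83 = 6557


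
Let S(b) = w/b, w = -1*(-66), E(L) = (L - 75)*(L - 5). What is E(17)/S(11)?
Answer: -116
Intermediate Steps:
E(L) = (-75 + L)*(-5 + L)
w = 66
S(b) = 66/b
E(17)/S(11) = (375 + 17² - 80*17)/((66/11)) = (375 + 289 - 1360)/((66*(1/11))) = -696/6 = -696*⅙ = -116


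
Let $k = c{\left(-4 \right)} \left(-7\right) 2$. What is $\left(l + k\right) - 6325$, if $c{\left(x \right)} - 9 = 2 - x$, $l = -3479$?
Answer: $-10014$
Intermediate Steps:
$c{\left(x \right)} = 11 - x$ ($c{\left(x \right)} = 9 - \left(-2 + x\right) = 11 - x$)
$k = -210$ ($k = \left(11 - -4\right) \left(-7\right) 2 = \left(11 + 4\right) \left(-7\right) 2 = 15 \left(-7\right) 2 = \left(-105\right) 2 = -210$)
$\left(l + k\right) - 6325 = \left(-3479 - 210\right) - 6325 = -3689 - 6325 = -10014$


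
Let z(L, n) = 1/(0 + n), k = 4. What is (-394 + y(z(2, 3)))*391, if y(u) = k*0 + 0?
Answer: -154054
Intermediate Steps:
z(L, n) = 1/n
y(u) = 0 (y(u) = 4*0 + 0 = 0 + 0 = 0)
(-394 + y(z(2, 3)))*391 = (-394 + 0)*391 = -394*391 = -154054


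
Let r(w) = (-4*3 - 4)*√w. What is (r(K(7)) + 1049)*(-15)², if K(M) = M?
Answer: 236025 - 3600*√7 ≈ 2.2650e+5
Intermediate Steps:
r(w) = -16*√w (r(w) = (-12 - 4)*√w = -16*√w)
(r(K(7)) + 1049)*(-15)² = (-16*√7 + 1049)*(-15)² = (1049 - 16*√7)*225 = 236025 - 3600*√7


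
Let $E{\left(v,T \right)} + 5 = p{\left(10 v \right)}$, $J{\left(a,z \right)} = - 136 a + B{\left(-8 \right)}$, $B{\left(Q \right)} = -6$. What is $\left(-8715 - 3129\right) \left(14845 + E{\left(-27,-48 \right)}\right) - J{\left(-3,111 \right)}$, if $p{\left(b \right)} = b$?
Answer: $-172567482$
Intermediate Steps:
$J{\left(a,z \right)} = -6 - 136 a$ ($J{\left(a,z \right)} = - 136 a - 6 = -6 - 136 a$)
$E{\left(v,T \right)} = -5 + 10 v$
$\left(-8715 - 3129\right) \left(14845 + E{\left(-27,-48 \right)}\right) - J{\left(-3,111 \right)} = \left(-8715 - 3129\right) \left(14845 + \left(-5 + 10 \left(-27\right)\right)\right) - \left(-6 - -408\right) = - 11844 \left(14845 - 275\right) - \left(-6 + 408\right) = - 11844 \left(14845 - 275\right) - 402 = \left(-11844\right) 14570 - 402 = -172567080 - 402 = -172567482$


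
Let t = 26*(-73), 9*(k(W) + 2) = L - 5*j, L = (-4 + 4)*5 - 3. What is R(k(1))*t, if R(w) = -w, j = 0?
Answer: -13286/3 ≈ -4428.7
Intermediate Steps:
L = -3 (L = 0*5 - 3 = 0 - 3 = -3)
k(W) = -7/3 (k(W) = -2 + (-3 - 5*0)/9 = -2 + (-3 + 0)/9 = -2 + (1/9)*(-3) = -2 - 1/3 = -7/3)
t = -1898
R(k(1))*t = -1*(-7/3)*(-1898) = (7/3)*(-1898) = -13286/3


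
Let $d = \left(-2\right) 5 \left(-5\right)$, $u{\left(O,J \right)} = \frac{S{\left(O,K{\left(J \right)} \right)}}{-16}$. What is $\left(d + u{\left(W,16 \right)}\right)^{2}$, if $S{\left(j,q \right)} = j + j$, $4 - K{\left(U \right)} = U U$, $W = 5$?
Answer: $\frac{156025}{64} \approx 2437.9$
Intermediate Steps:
$K{\left(U \right)} = 4 - U^{2}$ ($K{\left(U \right)} = 4 - U U = 4 - U^{2}$)
$S{\left(j,q \right)} = 2 j$
$u{\left(O,J \right)} = - \frac{O}{8}$ ($u{\left(O,J \right)} = \frac{2 O}{-16} = 2 O \left(- \frac{1}{16}\right) = - \frac{O}{8}$)
$d = 50$ ($d = \left(-10\right) \left(-5\right) = 50$)
$\left(d + u{\left(W,16 \right)}\right)^{2} = \left(50 - \frac{5}{8}\right)^{2} = \left(\frac{395}{8}\right)^{2} = \frac{156025}{64}$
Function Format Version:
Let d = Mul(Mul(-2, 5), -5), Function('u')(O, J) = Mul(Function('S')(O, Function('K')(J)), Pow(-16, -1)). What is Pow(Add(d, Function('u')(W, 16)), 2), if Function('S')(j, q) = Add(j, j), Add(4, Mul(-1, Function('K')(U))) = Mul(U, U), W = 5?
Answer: Rational(156025, 64) ≈ 2437.9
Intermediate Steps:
Function('K')(U) = Add(4, Mul(-1, Pow(U, 2))) (Function('K')(U) = Add(4, Mul(-1, Mul(U, U))) = Add(4, Mul(-1, Pow(U, 2))))
Function('S')(j, q) = Mul(2, j)
Function('u')(O, J) = Mul(Rational(-1, 8), O) (Function('u')(O, J) = Mul(Mul(2, O), Pow(-16, -1)) = Mul(Mul(2, O), Rational(-1, 16)) = Mul(Rational(-1, 8), O))
d = 50 (d = Mul(-10, -5) = 50)
Pow(Add(d, Function('u')(W, 16)), 2) = Pow(Add(50, Mul(Rational(-1, 8), 5)), 2) = Pow(Add(50, Rational(-5, 8)), 2) = Pow(Rational(395, 8), 2) = Rational(156025, 64)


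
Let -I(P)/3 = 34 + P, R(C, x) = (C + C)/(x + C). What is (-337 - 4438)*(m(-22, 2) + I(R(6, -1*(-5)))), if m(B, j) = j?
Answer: 5424400/11 ≈ 4.9313e+5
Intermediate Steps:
R(C, x) = 2*C/(C + x) (R(C, x) = (2*C)/(C + x) = 2*C/(C + x))
I(P) = -102 - 3*P (I(P) = -3*(34 + P) = -102 - 3*P)
(-337 - 4438)*(m(-22, 2) + I(R(6, -1*(-5)))) = (-337 - 4438)*(2 + (-102 - 6*6/(6 - 1*(-5)))) = -4775*(2 + (-102 - 6*6/(6 + 5))) = -4775*(2 + (-102 - 6*6/11)) = -4775*(2 + (-102 - 3*12/11)) = -4775*(2 + (-102 - 36/11)) = -4775*(2 - 1158/11) = -4775*(-1136/11) = 5424400/11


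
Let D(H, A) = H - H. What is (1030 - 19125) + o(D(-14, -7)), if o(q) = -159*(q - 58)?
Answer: -8873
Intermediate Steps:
D(H, A) = 0
o(q) = 9222 - 159*q (o(q) = -159*(-58 + q) = 9222 - 159*q)
(1030 - 19125) + o(D(-14, -7)) = (1030 - 19125) + (9222 - 159*0) = -18095 + (9222 + 0) = -18095 + 9222 = -8873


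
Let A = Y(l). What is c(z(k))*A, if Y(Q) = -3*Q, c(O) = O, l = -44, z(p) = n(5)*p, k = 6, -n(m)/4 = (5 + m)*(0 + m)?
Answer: -158400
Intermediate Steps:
n(m) = -4*m*(5 + m) (n(m) = -4*(5 + m)*(0 + m) = -4*(5 + m)*m = -4*m*(5 + m))
z(p) = -200*p (z(p) = (-4*5*(5 + 5))*p = (-4*5*10)*p = -200*p)
A = 132 (A = -3*(-44) = 132)
c(z(k))*A = -200*6*132 = -1200*132 = -158400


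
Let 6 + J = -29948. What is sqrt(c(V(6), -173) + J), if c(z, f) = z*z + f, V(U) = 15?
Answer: I*sqrt(29902) ≈ 172.92*I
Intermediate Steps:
J = -29954 (J = -6 - 29948 = -29954)
c(z, f) = f + z**2 (c(z, f) = z**2 + f = f + z**2)
sqrt(c(V(6), -173) + J) = sqrt((-173 + 15**2) - 29954) = sqrt((-173 + 225) - 29954) = sqrt(52 - 29954) = sqrt(-29902) = I*sqrt(29902)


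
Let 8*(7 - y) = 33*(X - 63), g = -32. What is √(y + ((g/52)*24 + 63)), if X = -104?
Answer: √2012062/52 ≈ 27.278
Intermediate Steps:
y = 5567/8 (y = 7 - 33*(-104 - 63)/8 = 7 - 33*(-167)/8 = 7 - ⅛*(-5511) = 7 + 5511/8 = 5567/8 ≈ 695.88)
√(y + ((g/52)*24 + 63)) = √(5567/8 + (-32/52*24 + 63)) = √(5567/8 + (-32*1/52*24 + 63)) = √(5567/8 + (-8/13*24 + 63)) = √(5567/8 + (-192/13 + 63)) = √(5567/8 + 627/13) = √(77387/104) = √2012062/52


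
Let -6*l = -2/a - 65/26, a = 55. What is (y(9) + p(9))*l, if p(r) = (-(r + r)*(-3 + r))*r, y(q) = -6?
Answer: -45477/110 ≈ -413.43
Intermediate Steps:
l = 93/220 (l = -(-2/55 - 65/26)/6 = -(-2*1/55 - 65*1/26)/6 = -(-2/55 - 5/2)/6 = -⅙*(-279/110) = 93/220 ≈ 0.42273)
p(r) = -2*r²*(-3 + r) (p(r) = (-2*r*(-3 + r))*r = -2*r²*(-3 + r))
(y(9) + p(9))*l = (-6 + 2*9²*(3 - 1*9))*(93/220) = (-6 + 2*81*(3 - 9))*(93/220) = (-6 + 2*81*(-6))*(93/220) = (-6 - 972)*(93/220) = -978*93/220 = -45477/110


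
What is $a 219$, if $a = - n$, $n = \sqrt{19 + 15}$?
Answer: $- 219 \sqrt{34} \approx -1277.0$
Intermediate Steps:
$n = \sqrt{34} \approx 5.8309$
$a = - \sqrt{34} \approx -5.8309$
$a 219 = - \sqrt{34} \cdot 219 = - 219 \sqrt{34}$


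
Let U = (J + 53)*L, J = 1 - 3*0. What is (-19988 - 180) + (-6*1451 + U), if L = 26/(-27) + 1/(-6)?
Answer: -28935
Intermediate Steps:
L = -61/54 (L = 26*(-1/27) + 1*(-1/6) = -26/27 - 1/6 = -61/54 ≈ -1.1296)
J = 1 (J = 1 + 0 = 1)
U = -61 (U = (1 + 53)*(-61/54) = 54*(-61/54) = -61)
(-19988 - 180) + (-6*1451 + U) = (-19988 - 180) + (-6*1451 - 61) = -20168 + (-8706 - 61) = -20168 - 8767 = -28935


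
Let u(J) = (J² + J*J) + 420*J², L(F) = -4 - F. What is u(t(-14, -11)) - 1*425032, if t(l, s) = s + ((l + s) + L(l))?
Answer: -139760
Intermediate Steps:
t(l, s) = -4 + 2*s (t(l, s) = s + ((l + s) + (-4 - l)) = s + (-4 + s) = -4 + 2*s)
u(J) = 422*J² (u(J) = (J² + J²) + 420*J² = 2*J² + 420*J² = 422*J²)
u(t(-14, -11)) - 1*425032 = 422*(-4 + 2*(-11))² - 1*425032 = 422*(-4 - 22)² - 425032 = 422*(-26)² - 425032 = 422*676 - 425032 = 285272 - 425032 = -139760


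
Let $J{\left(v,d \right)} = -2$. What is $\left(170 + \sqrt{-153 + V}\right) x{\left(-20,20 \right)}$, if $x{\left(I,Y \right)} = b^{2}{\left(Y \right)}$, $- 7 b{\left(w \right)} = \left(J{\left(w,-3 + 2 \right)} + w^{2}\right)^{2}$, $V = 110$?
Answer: $\frac{4265610626720}{49} + \frac{25091827216 i \sqrt{43}}{49} \approx 8.7053 \cdot 10^{10} + 3.3579 \cdot 10^{9} i$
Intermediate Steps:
$b{\left(w \right)} = - \frac{\left(-2 + w^{2}\right)^{2}}{7}$
$x{\left(I,Y \right)} = \frac{\left(-2 + Y^{2}\right)^{4}}{49}$ ($x{\left(I,Y \right)} = \left(- \frac{\left(-2 + Y^{2}\right)^{2}}{7}\right)^{2} = \frac{\left(-2 + Y^{2}\right)^{4}}{49}$)
$\left(170 + \sqrt{-153 + V}\right) x{\left(-20,20 \right)} = \left(170 + \sqrt{-153 + 110}\right) \frac{\left(-2 + 20^{2}\right)^{4}}{49} = \left(170 + \sqrt{-43}\right) \frac{\left(-2 + 400\right)^{4}}{49} = \left(170 + i \sqrt{43}\right) \frac{398^{4}}{49} = \left(170 + i \sqrt{43}\right) \frac{1}{49} \cdot 25091827216 = \left(170 + i \sqrt{43}\right) \frac{25091827216}{49} = \frac{4265610626720}{49} + \frac{25091827216 i \sqrt{43}}{49}$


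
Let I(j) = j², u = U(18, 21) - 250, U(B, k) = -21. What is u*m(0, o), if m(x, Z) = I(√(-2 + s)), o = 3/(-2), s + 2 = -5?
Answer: 2439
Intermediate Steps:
s = -7 (s = -2 - 5 = -7)
u = -271 (u = -21 - 250 = -271)
o = -3/2 (o = 3*(-½) = -3/2 ≈ -1.5000)
m(x, Z) = -9 (m(x, Z) = (√(-2 - 7))² = (√(-9))² = (3*I)² = -9)
u*m(0, o) = -271*(-9) = 2439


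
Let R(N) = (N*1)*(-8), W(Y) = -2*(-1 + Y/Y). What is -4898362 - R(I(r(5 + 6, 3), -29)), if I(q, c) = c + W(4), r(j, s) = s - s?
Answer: -4898594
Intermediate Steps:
W(Y) = 0 (W(Y) = -2*(-1 + 1) = -2*0 = 0)
r(j, s) = 0
I(q, c) = c (I(q, c) = c + 0 = c)
R(N) = -8*N (R(N) = N*(-8) = -8*N)
-4898362 - R(I(r(5 + 6, 3), -29)) = -4898362 - (-8)*(-29) = -4898362 - 1*232 = -4898362 - 232 = -4898594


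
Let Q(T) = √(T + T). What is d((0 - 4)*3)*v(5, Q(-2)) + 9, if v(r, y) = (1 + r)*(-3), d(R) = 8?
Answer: -135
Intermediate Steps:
Q(T) = √2*√T (Q(T) = √(2*T) = √2*√T)
v(r, y) = -3 - 3*r
d((0 - 4)*3)*v(5, Q(-2)) + 9 = 8*(-3 - 3*5) + 9 = 8*(-3 - 15) + 9 = 8*(-18) + 9 = -144 + 9 = -135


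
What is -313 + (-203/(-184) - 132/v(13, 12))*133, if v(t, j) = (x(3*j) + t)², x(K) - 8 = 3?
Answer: -217207/1104 ≈ -196.75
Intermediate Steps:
x(K) = 11 (x(K) = 8 + 3 = 11)
v(t, j) = (11 + t)²
-313 + (-203/(-184) - 132/v(13, 12))*133 = -313 + (-203/(-184) - 132/(11 + 13)²)*133 = -313 + (-203*(-1/184) - 132/(24²))*133 = -313 + (203/184 - 132/576)*133 = -313 + (203/184 - 132*1/576)*133 = -313 + (203/184 - 11/48)*133 = -313 + (965/1104)*133 = -313 + 128345/1104 = -217207/1104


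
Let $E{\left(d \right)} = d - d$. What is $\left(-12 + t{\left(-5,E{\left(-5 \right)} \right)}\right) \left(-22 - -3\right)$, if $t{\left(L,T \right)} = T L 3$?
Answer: $228$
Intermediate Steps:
$E{\left(d \right)} = 0$
$t{\left(L,T \right)} = 3 L T$ ($t{\left(L,T \right)} = L T 3 = 3 L T$)
$\left(-12 + t{\left(-5,E{\left(-5 \right)} \right)}\right) \left(-22 - -3\right) = \left(-12 + 3 \left(-5\right) 0\right) \left(-22 - -3\right) = \left(-12 + 0\right) \left(-22 + 3\right) = \left(-12\right) \left(-19\right) = 228$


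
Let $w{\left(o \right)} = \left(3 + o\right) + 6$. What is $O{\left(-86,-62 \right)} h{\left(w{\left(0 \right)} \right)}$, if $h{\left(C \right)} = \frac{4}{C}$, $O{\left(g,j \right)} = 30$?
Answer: $\frac{40}{3} \approx 13.333$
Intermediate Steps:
$w{\left(o \right)} = 9 + o$
$O{\left(-86,-62 \right)} h{\left(w{\left(0 \right)} \right)} = 30 \frac{4}{9 + 0} = 30 \cdot \frac{4}{9} = \frac{40}{3}$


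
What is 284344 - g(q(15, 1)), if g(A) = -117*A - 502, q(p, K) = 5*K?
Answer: 285431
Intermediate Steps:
g(A) = -502 - 117*A
284344 - g(q(15, 1)) = 284344 - (-502 - 585) = 284344 - 1*(-1087) = 284344 + 1087 = 285431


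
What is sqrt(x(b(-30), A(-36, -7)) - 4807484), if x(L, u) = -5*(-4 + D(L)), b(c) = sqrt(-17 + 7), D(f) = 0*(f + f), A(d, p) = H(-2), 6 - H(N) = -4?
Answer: 2*I*sqrt(1201866) ≈ 2192.6*I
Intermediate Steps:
H(N) = 10 (H(N) = 6 - 1*(-4) = 6 + 4 = 10)
A(d, p) = 10
D(f) = 0 (D(f) = 0*(2*f) = 0)
b(c) = I*sqrt(10) (b(c) = sqrt(-10) = I*sqrt(10))
x(L, u) = 20 (x(L, u) = -5*(-4 + 0) = -5*(-4) = 20)
sqrt(x(b(-30), A(-36, -7)) - 4807484) = sqrt(20 - 4807484) = sqrt(-4807464) = 2*I*sqrt(1201866)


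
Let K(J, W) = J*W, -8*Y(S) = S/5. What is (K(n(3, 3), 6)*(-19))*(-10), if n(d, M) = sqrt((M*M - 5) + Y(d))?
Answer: 57*sqrt(1570) ≈ 2258.5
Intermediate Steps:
Y(S) = -S/40 (Y(S) = -S/(8*5) = -S/40)
n(d, M) = sqrt(-5 + M**2 - d/40) (n(d, M) = sqrt((M*M - 5) - d/40) = sqrt((M**2 - 5) - d/40) = sqrt((-5 + M**2) - d/40) = sqrt(-5 + M**2 - d/40))
(K(n(3, 3), 6)*(-19))*(-10) = (((sqrt(-2000 - 10*3 + 400*3**2)/20)*6)*(-19))*(-10) = (((sqrt(-2000 - 30 + 400*9)/20)*6)*(-19))*(-10) = (((sqrt(-2000 - 30 + 3600)/20)*6)*(-19))*(-10) = (((sqrt(1570)/20)*6)*(-19))*(-10) = ((3*sqrt(1570)/10)*(-19))*(-10) = -57*sqrt(1570)/10*(-10) = 57*sqrt(1570)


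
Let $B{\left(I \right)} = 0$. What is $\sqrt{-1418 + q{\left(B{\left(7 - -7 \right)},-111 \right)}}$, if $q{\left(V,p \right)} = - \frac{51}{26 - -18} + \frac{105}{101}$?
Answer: $\frac{i \sqrt{7001658653}}{2222} \approx 37.658 i$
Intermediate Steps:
$q{\left(V,p \right)} = - \frac{531}{4444}$ ($q{\left(V,p \right)} = - \frac{51}{26 + 18} + 105 \cdot \frac{1}{101} = - \frac{51}{44} + \frac{105}{101} = - \frac{531}{4444}$)
$\sqrt{-1418 + q{\left(B{\left(7 - -7 \right)},-111 \right)}} = \sqrt{-1418 - \frac{531}{4444}} = \sqrt{- \frac{6302123}{4444}} = \frac{i \sqrt{7001658653}}{2222}$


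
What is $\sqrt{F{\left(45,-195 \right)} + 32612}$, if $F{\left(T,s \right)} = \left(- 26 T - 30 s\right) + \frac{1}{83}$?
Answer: $\frac{\sqrt{256904671}}{83} \approx 193.11$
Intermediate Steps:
$F{\left(T,s \right)} = \frac{1}{83} - 30 s - 26 T$ ($F{\left(T,s \right)} = \left(- 30 s - 26 T\right) + \frac{1}{83} = \frac{1}{83} - 30 s - 26 T$)
$\sqrt{F{\left(45,-195 \right)} + 32612} = \sqrt{\left(\frac{1}{83} - -5850 - 1170\right) + 32612} = \sqrt{\left(\frac{1}{83} + 5850 - 1170\right) + 32612} = \sqrt{\frac{388441}{83} + 32612} = \sqrt{\frac{3095237}{83}} = \frac{\sqrt{256904671}}{83}$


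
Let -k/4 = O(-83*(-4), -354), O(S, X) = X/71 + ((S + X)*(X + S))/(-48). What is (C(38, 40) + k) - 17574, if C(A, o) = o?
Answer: -3721903/213 ≈ -17474.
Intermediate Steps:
O(S, X) = -(S + X)²/48 + X/71 (O(S, X) = X*(1/71) + ((S + X)*(S + X))*(-1/48) = X/71 + (S + X)²*(-1/48) = X/71 - (S + X)²/48 = -(S + X)²/48 + X/71)
k = 12839/213 (k = -4*(-(-83*(-4) - 354)²/48 + (1/71)*(-354)) = -4*(-(332 - 354)²/48 - 354/71) = -4*(-1/48*(-22)² - 354/71) = -4*(-1/48*484 - 354/71) = -4*(-121/12 - 354/71) = -4*(-12839/852) = 12839/213 ≈ 60.277)
(C(38, 40) + k) - 17574 = (40 + 12839/213) - 17574 = 21359/213 - 17574 = -3721903/213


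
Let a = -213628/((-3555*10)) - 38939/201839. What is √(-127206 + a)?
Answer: I*√7276702352719765720249/239179215 ≈ 356.65*I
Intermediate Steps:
a = 20867090221/3587688225 (a = -213628/(-35550) - 38939*1/201839 = -213628*(-1/35550) - 38939/201839 = 106814/17775 - 38939/201839 = 20867090221/3587688225 ≈ 5.8163)
√(-127206 + a) = √(-127206 + 20867090221/3587688225) = √(-456354601259129/3587688225) = I*√7276702352719765720249/239179215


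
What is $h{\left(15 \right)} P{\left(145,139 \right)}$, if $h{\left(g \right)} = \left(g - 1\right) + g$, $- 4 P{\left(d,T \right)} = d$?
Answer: $- \frac{4205}{4} \approx -1051.3$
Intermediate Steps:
$P{\left(d,T \right)} = - \frac{d}{4}$
$h{\left(g \right)} = -1 + 2 g$ ($h{\left(g \right)} = \left(-1 + g\right) + g = -1 + 2 g$)
$h{\left(15 \right)} P{\left(145,139 \right)} = \left(-1 + 2 \cdot 15\right) \left(\left(- \frac{1}{4}\right) 145\right) = \left(-1 + 30\right) \left(- \frac{145}{4}\right) = 29 \left(- \frac{145}{4}\right) = - \frac{4205}{4}$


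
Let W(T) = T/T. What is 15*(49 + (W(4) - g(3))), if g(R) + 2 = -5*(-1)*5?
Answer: 405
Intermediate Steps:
W(T) = 1
g(R) = 23 (g(R) = -2 - 5*(-1)*5 = -2 + 5*5 = -2 + 25 = 23)
15*(49 + (W(4) - g(3))) = 15*(49 + (1 - 1*23)) = 15*(49 + (1 - 23)) = 15*(49 - 22) = 15*27 = 405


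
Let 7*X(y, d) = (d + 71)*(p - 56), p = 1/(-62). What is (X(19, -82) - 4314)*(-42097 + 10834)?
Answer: 57338624199/434 ≈ 1.3212e+8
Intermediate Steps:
p = -1/62 ≈ -0.016129
X(y, d) = -246583/434 - 3473*d/434 (X(y, d) = ((d + 71)*(-1/62 - 56))/7 = ((71 + d)*(-3473/62))/7 = (-246583/62 - 3473*d/62)/7 = -246583/434 - 3473*d/434)
(X(19, -82) - 4314)*(-42097 + 10834) = ((-246583/434 - 3473/434*(-82)) - 4314)*(-42097 + 10834) = ((-246583/434 + 142393/217) - 4314)*(-31263) = (38203/434 - 4314)*(-31263) = -1834073/434*(-31263) = 57338624199/434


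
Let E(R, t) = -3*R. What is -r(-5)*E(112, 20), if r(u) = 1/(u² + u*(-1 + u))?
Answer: 336/55 ≈ 6.1091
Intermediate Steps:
-r(-5)*E(112, 20) = -1/((-5)*(-1 + 2*(-5)))*(-3*112) = -(-1/(5*(-1 - 10)))*(-336) = -(-⅕/(-11))*(-336) = -(-⅕*(-1/11))*(-336) = -(-336)/55 = -1*(-336/55) = 336/55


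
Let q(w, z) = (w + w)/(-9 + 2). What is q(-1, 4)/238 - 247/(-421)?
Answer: 206172/350693 ≈ 0.58790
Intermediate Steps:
q(w, z) = -2*w/7 (q(w, z) = (2*w)/(-7) = (2*w)*(-⅐) = -2*w/7)
q(-1, 4)/238 - 247/(-421) = -2/7*(-1)/238 - 247/(-421) = (2/7)*(1/238) - 247*(-1/421) = 1/833 + 247/421 = 206172/350693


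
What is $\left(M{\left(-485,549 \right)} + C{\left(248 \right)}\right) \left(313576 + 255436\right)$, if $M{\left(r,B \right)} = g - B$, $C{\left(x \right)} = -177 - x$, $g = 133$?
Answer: $-478539092$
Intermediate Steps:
$M{\left(r,B \right)} = 133 - B$
$\left(M{\left(-485,549 \right)} + C{\left(248 \right)}\right) \left(313576 + 255436\right) = \left(\left(133 - 549\right) - 425\right) \left(313576 + 255436\right) = \left(\left(133 - 549\right) - 425\right) 569012 = \left(-416 - 425\right) 569012 = \left(-841\right) 569012 = -478539092$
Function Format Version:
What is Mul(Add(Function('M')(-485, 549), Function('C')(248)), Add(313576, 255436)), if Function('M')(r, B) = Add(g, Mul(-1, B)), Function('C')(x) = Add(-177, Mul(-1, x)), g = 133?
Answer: -478539092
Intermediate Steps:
Function('M')(r, B) = Add(133, Mul(-1, B))
Mul(Add(Function('M')(-485, 549), Function('C')(248)), Add(313576, 255436)) = Mul(Add(Add(133, Mul(-1, 549)), Add(-177, Mul(-1, 248))), Add(313576, 255436)) = Mul(Add(Add(133, -549), Add(-177, -248)), 569012) = Mul(Add(-416, -425), 569012) = Mul(-841, 569012) = -478539092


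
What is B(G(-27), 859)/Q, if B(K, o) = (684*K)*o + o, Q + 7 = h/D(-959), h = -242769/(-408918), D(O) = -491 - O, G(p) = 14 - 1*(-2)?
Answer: -599749308770040/446457533 ≈ -1.3434e+6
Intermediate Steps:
G(p) = 16 (G(p) = 14 + 2 = 16)
h = 80923/136306 (h = -242769*(-1/408918) = 80923/136306 ≈ 0.59369)
Q = -446457533/63791208 (Q = -7 + 80923/(136306*(-491 - 1*(-959))) = -7 + 80923/(136306*(-491 + 959)) = -7 + (80923/136306)/468 = -7 + (80923/136306)*(1/468) = -7 + 80923/63791208 = -446457533/63791208 ≈ -6.9987)
B(K, o) = o + 684*K*o (B(K, o) = 684*K*o + o = o + 684*K*o)
B(G(-27), 859)/Q = (859*(1 + 684*16))/(-446457533/63791208) = (859*(1 + 10944))*(-63791208/446457533) = (859*10945)*(-63791208/446457533) = 9401755*(-63791208/446457533) = -599749308770040/446457533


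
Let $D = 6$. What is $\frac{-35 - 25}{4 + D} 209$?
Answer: $-1254$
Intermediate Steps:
$\frac{-35 - 25}{4 + D} 209 = \frac{-35 - 25}{4 + 6} \cdot 209 = - \frac{60}{10} \cdot 209 = \left(-60\right) \frac{1}{10} \cdot 209 = \left(-6\right) 209 = -1254$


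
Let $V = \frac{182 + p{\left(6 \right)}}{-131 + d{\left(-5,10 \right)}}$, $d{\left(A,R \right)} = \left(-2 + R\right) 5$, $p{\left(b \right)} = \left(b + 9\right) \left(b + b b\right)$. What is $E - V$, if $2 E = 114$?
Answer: $\frac{857}{13} \approx 65.923$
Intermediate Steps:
$E = 57$ ($E = \frac{1}{2} \cdot 114 = 57$)
$p{\left(b \right)} = \left(9 + b\right) \left(b + b^{2}\right)$
$d{\left(A,R \right)} = -10 + 5 R$
$V = - \frac{116}{13}$ ($V = \frac{182 + 6 \left(9 + 6^{2} + 10 \cdot 6\right)}{-131 + \left(-10 + 5 \cdot 10\right)} = \frac{182 + 6 \left(9 + 36 + 60\right)}{-131 + \left(-10 + 50\right)} = \frac{182 + 6 \cdot 105}{-131 + 40} = \frac{182 + 630}{-91} = 812 \left(- \frac{1}{91}\right) = - \frac{116}{13} \approx -8.9231$)
$E - V = 57 - - \frac{116}{13} = 57 + \frac{116}{13} = \frac{857}{13}$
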